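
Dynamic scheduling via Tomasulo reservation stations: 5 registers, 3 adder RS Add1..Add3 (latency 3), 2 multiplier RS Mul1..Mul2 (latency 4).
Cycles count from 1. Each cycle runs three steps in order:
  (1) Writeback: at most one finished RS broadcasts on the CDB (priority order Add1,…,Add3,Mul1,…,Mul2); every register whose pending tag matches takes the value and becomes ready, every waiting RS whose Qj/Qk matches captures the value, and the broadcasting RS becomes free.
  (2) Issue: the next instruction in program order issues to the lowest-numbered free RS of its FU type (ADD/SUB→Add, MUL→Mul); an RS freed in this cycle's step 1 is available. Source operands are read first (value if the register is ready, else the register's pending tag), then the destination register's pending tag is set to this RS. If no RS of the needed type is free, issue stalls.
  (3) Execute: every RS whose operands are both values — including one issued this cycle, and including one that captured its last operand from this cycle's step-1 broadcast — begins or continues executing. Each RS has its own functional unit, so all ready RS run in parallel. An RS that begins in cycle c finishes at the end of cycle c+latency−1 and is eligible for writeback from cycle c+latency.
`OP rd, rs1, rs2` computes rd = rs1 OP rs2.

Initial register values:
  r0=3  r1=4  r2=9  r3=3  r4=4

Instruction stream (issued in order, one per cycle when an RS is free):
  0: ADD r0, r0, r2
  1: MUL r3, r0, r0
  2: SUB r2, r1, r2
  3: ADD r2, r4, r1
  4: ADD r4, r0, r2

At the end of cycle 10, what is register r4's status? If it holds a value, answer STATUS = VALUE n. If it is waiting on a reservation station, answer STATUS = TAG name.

c1: issue ADD r0<-Add1 | r0:Add1,r1:4,r2:9,r3:3,r4:4
c2: issue MUL r3<-Mul1 | r0:Add1,r1:4,r2:9,r3:Mul1,r4:4
c3: issue SUB r2<-Add2 | r0:Add1,r1:4,r2:Add2,r3:Mul1,r4:4
c4: CDB Add1=12; issue ADD r2<-Add1 | r0:12,r1:4,r2:Add1,r3:Mul1,r4:4
c5: issue ADD r4<-Add3 | r0:12,r1:4,r2:Add1,r3:Mul1,r4:Add3
c6: CDB Add2=-5 | r0:12,r1:4,r2:Add1,r3:Mul1,r4:Add3
c7: CDB Add1=8 | r0:12,r1:4,r2:8,r3:Mul1,r4:Add3
c8: CDB Mul1=144 | r0:12,r1:4,r2:8,r3:144,r4:Add3
c9: - | r0:12,r1:4,r2:8,r3:144,r4:Add3
c10: CDB Add3=20 | r0:12,r1:4,r2:8,r3:144,r4:20

STATUS = VALUE 20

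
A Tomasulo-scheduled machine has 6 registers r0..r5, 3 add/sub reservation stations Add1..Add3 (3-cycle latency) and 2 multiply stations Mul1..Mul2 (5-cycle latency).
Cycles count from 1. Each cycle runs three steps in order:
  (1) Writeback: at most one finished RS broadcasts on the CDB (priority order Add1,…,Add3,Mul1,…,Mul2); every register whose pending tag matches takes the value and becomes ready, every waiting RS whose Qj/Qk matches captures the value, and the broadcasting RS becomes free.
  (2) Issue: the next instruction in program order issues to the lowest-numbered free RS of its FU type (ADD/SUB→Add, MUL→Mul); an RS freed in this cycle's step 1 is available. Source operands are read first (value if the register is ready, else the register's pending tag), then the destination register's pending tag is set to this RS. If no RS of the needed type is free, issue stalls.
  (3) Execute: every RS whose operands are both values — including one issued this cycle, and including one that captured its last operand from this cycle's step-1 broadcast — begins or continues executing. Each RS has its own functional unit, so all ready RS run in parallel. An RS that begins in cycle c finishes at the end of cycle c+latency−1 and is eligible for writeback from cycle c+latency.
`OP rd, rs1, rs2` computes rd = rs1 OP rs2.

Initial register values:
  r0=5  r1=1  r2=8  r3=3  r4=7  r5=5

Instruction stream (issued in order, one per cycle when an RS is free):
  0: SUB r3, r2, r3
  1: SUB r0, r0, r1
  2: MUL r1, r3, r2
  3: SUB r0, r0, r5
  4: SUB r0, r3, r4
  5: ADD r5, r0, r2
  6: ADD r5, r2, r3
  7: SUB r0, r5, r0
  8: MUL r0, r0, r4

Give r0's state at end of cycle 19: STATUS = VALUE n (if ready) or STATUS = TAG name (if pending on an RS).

STATUS = VALUE 105

  c1: issue SUB r3<-Add1  regs: r0:5,r1:1,r2:8,r3:Add1,r4:7,r5:5
  c2: issue SUB r0<-Add2  regs: r0:Add2,r1:1,r2:8,r3:Add1,r4:7,r5:5
  c3: issue MUL r1<-Mul1  regs: r0:Add2,r1:Mul1,r2:8,r3:Add1,r4:7,r5:5
  c4: CDB Add1=5; issue SUB r0<-Add1  regs: r0:Add1,r1:Mul1,r2:8,r3:5,r4:7,r5:5
  c5: CDB Add2=4; issue SUB r0<-Add2  regs: r0:Add2,r1:Mul1,r2:8,r3:5,r4:7,r5:5
  c6: issue ADD r5<-Add3  regs: r0:Add2,r1:Mul1,r2:8,r3:5,r4:7,r5:Add3
  c7: stall  regs: r0:Add2,r1:Mul1,r2:8,r3:5,r4:7,r5:Add3
  c8: CDB Add1=-1; issue ADD r5<-Add1  regs: r0:Add2,r1:Mul1,r2:8,r3:5,r4:7,r5:Add1
  c9: CDB Add2=-2; issue SUB r0<-Add2  regs: r0:Add2,r1:Mul1,r2:8,r3:5,r4:7,r5:Add1
  c10: CDB Mul1=40; issue MUL r0<-Mul1  regs: r0:Mul1,r1:40,r2:8,r3:5,r4:7,r5:Add1
  c11: CDB Add1=13  regs: r0:Mul1,r1:40,r2:8,r3:5,r4:7,r5:13
  c12: CDB Add3=6  regs: r0:Mul1,r1:40,r2:8,r3:5,r4:7,r5:13
  c13: -  regs: r0:Mul1,r1:40,r2:8,r3:5,r4:7,r5:13
  c14: CDB Add2=15  regs: r0:Mul1,r1:40,r2:8,r3:5,r4:7,r5:13
  c15: -  regs: r0:Mul1,r1:40,r2:8,r3:5,r4:7,r5:13
  c16: -  regs: r0:Mul1,r1:40,r2:8,r3:5,r4:7,r5:13
  c17: -  regs: r0:Mul1,r1:40,r2:8,r3:5,r4:7,r5:13
  c18: -  regs: r0:Mul1,r1:40,r2:8,r3:5,r4:7,r5:13
  c19: CDB Mul1=105  regs: r0:105,r1:40,r2:8,r3:5,r4:7,r5:13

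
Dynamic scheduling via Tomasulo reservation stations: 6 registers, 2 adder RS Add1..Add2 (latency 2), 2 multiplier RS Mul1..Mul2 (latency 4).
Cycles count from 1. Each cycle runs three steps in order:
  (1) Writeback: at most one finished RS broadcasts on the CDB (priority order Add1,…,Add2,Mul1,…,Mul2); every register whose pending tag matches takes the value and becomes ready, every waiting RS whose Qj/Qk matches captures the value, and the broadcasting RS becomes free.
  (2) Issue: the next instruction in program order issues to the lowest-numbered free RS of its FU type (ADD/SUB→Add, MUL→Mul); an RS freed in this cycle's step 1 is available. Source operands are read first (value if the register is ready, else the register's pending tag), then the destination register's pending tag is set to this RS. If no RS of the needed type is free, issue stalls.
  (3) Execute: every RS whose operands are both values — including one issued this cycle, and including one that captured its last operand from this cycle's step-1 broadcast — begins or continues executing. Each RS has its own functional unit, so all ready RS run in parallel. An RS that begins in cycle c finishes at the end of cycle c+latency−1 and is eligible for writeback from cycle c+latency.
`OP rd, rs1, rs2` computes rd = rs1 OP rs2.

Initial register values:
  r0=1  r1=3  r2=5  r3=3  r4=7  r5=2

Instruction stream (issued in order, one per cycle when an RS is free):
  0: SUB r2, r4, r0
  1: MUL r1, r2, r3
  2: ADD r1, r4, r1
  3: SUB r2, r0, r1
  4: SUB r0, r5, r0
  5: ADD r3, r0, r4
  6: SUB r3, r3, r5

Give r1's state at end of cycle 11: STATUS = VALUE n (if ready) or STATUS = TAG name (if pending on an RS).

cycle 1: issue SUB r2<-Add1 // r0:1,r1:3,r2:Add1,r3:3,r4:7,r5:2
cycle 2: issue MUL r1<-Mul1 // r0:1,r1:Mul1,r2:Add1,r3:3,r4:7,r5:2
cycle 3: CDB Add1=6; issue ADD r1<-Add1 // r0:1,r1:Add1,r2:6,r3:3,r4:7,r5:2
cycle 4: issue SUB r2<-Add2 // r0:1,r1:Add1,r2:Add2,r3:3,r4:7,r5:2
cycle 5: stall // r0:1,r1:Add1,r2:Add2,r3:3,r4:7,r5:2
cycle 6: stall // r0:1,r1:Add1,r2:Add2,r3:3,r4:7,r5:2
cycle 7: CDB Mul1=18; stall // r0:1,r1:Add1,r2:Add2,r3:3,r4:7,r5:2
cycle 8: stall // r0:1,r1:Add1,r2:Add2,r3:3,r4:7,r5:2
cycle 9: CDB Add1=25; issue SUB r0<-Add1 // r0:Add1,r1:25,r2:Add2,r3:3,r4:7,r5:2
cycle 10: stall // r0:Add1,r1:25,r2:Add2,r3:3,r4:7,r5:2
cycle 11: CDB Add1=1; issue ADD r3<-Add1 // r0:1,r1:25,r2:Add2,r3:Add1,r4:7,r5:2

STATUS = VALUE 25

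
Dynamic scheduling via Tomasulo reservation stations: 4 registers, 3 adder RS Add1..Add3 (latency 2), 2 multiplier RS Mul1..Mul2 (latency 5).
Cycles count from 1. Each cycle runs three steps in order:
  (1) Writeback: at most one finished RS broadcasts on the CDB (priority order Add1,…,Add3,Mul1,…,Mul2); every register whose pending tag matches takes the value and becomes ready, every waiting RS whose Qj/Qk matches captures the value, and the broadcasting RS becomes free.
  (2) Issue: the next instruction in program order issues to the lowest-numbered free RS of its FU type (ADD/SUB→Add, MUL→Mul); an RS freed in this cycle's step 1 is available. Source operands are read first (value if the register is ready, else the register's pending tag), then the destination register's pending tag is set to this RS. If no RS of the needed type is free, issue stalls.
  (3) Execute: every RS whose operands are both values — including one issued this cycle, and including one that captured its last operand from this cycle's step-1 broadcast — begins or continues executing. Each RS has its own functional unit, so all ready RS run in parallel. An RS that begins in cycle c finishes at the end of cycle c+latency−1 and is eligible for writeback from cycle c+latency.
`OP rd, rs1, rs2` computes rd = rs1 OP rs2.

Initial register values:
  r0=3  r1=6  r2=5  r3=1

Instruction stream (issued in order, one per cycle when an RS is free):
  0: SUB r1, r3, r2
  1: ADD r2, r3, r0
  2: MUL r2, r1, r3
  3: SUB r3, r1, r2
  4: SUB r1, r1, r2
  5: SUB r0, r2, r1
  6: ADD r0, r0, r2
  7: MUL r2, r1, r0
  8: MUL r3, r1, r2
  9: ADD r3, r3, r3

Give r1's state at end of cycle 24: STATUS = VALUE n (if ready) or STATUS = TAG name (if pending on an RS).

c1: issue SUB r1<-Add1 | r0:3,r1:Add1,r2:5,r3:1
c2: issue ADD r2<-Add2 | r0:3,r1:Add1,r2:Add2,r3:1
c3: CDB Add1=-4; issue MUL r2<-Mul1 | r0:3,r1:-4,r2:Mul1,r3:1
c4: CDB Add2=4; issue SUB r3<-Add1 | r0:3,r1:-4,r2:Mul1,r3:Add1
c5: issue SUB r1<-Add2 | r0:3,r1:Add2,r2:Mul1,r3:Add1
c6: issue SUB r0<-Add3 | r0:Add3,r1:Add2,r2:Mul1,r3:Add1
c7: stall | r0:Add3,r1:Add2,r2:Mul1,r3:Add1
c8: CDB Mul1=-4; stall | r0:Add3,r1:Add2,r2:-4,r3:Add1
c9: stall | r0:Add3,r1:Add2,r2:-4,r3:Add1
c10: CDB Add1=0; issue ADD r0<-Add1 | r0:Add1,r1:Add2,r2:-4,r3:0
c11: CDB Add2=0; issue MUL r2<-Mul1 | r0:Add1,r1:0,r2:Mul1,r3:0
c12: issue MUL r3<-Mul2 | r0:Add1,r1:0,r2:Mul1,r3:Mul2
c13: CDB Add3=-4; issue ADD r3<-Add2 | r0:Add1,r1:0,r2:Mul1,r3:Add2
c14: - | r0:Add1,r1:0,r2:Mul1,r3:Add2
c15: CDB Add1=-8 | r0:-8,r1:0,r2:Mul1,r3:Add2
c16: - | r0:-8,r1:0,r2:Mul1,r3:Add2
c17: - | r0:-8,r1:0,r2:Mul1,r3:Add2
c18: - | r0:-8,r1:0,r2:Mul1,r3:Add2
c19: - | r0:-8,r1:0,r2:Mul1,r3:Add2
c20: CDB Mul1=0 | r0:-8,r1:0,r2:0,r3:Add2
c21: - | r0:-8,r1:0,r2:0,r3:Add2
c22: - | r0:-8,r1:0,r2:0,r3:Add2
c23: - | r0:-8,r1:0,r2:0,r3:Add2
c24: - | r0:-8,r1:0,r2:0,r3:Add2

STATUS = VALUE 0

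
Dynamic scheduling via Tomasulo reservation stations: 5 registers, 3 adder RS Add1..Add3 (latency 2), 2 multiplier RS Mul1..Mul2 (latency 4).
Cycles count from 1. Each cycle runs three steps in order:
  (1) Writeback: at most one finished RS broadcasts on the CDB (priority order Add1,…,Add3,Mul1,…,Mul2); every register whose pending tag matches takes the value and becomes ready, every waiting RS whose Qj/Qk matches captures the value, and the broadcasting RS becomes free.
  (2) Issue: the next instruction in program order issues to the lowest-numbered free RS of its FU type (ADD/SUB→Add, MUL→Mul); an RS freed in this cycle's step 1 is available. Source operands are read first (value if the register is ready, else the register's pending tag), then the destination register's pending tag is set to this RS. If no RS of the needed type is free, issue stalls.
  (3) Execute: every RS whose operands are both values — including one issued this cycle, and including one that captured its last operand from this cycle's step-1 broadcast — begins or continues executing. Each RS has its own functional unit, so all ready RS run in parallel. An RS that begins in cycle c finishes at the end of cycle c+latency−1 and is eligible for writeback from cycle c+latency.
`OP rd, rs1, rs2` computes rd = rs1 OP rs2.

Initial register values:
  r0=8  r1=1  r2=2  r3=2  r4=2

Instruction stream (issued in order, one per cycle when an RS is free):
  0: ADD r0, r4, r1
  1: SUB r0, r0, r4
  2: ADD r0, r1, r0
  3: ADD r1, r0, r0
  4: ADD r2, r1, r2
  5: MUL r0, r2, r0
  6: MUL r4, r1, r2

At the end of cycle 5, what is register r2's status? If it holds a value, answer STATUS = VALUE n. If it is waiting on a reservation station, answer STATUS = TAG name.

  c1: issue ADD r0<-Add1  regs: r0:Add1,r1:1,r2:2,r3:2,r4:2
  c2: issue SUB r0<-Add2  regs: r0:Add2,r1:1,r2:2,r3:2,r4:2
  c3: CDB Add1=3; issue ADD r0<-Add1  regs: r0:Add1,r1:1,r2:2,r3:2,r4:2
  c4: issue ADD r1<-Add3  regs: r0:Add1,r1:Add3,r2:2,r3:2,r4:2
  c5: CDB Add2=1; issue ADD r2<-Add2  regs: r0:Add1,r1:Add3,r2:Add2,r3:2,r4:2

STATUS = TAG Add2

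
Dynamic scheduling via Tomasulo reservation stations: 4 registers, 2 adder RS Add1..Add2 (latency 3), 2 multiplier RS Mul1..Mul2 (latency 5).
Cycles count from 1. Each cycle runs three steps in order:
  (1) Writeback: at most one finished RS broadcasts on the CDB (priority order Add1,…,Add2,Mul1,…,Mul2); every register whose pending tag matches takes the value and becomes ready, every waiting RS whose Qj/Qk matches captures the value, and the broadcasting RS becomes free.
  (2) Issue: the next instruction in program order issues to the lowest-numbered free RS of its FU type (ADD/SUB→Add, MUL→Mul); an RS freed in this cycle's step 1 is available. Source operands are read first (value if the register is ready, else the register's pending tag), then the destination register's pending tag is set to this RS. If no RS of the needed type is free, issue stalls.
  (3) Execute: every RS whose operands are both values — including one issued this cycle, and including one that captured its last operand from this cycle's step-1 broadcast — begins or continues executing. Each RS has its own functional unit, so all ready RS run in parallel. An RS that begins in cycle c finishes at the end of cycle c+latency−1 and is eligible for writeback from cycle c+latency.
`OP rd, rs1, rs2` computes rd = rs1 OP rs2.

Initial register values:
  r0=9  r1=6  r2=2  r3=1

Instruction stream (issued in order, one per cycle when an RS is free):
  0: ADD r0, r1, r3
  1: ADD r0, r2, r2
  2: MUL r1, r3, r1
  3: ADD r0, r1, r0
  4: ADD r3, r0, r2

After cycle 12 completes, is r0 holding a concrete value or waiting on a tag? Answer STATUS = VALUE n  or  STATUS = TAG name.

STATUS = VALUE 10

  c1: issue ADD r0<-Add1  regs: r0:Add1,r1:6,r2:2,r3:1
  c2: issue ADD r0<-Add2  regs: r0:Add2,r1:6,r2:2,r3:1
  c3: issue MUL r1<-Mul1  regs: r0:Add2,r1:Mul1,r2:2,r3:1
  c4: CDB Add1=7; issue ADD r0<-Add1  regs: r0:Add1,r1:Mul1,r2:2,r3:1
  c5: CDB Add2=4; issue ADD r3<-Add2  regs: r0:Add1,r1:Mul1,r2:2,r3:Add2
  c6: -  regs: r0:Add1,r1:Mul1,r2:2,r3:Add2
  c7: -  regs: r0:Add1,r1:Mul1,r2:2,r3:Add2
  c8: CDB Mul1=6  regs: r0:Add1,r1:6,r2:2,r3:Add2
  c9: -  regs: r0:Add1,r1:6,r2:2,r3:Add2
  c10: -  regs: r0:Add1,r1:6,r2:2,r3:Add2
  c11: CDB Add1=10  regs: r0:10,r1:6,r2:2,r3:Add2
  c12: -  regs: r0:10,r1:6,r2:2,r3:Add2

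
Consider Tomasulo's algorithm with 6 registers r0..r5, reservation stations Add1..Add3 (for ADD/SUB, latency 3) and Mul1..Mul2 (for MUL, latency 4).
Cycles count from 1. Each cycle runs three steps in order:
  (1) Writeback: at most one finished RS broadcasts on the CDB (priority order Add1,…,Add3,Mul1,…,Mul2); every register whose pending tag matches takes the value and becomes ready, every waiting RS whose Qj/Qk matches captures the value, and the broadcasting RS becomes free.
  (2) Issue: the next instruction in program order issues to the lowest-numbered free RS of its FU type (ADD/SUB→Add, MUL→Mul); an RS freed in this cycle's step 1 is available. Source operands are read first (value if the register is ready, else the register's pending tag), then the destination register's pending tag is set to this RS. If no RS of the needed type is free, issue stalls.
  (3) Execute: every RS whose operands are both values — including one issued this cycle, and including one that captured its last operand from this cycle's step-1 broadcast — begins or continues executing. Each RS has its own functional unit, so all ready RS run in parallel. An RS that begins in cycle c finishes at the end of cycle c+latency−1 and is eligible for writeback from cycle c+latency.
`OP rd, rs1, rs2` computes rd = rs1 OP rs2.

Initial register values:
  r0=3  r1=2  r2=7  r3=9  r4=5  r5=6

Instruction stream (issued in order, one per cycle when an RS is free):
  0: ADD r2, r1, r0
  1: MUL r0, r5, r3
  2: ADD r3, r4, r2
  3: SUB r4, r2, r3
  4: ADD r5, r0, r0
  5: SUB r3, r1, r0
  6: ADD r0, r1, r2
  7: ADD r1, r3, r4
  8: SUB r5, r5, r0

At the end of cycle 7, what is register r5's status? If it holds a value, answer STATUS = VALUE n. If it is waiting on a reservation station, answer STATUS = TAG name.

  c1: issue ADD r2<-Add1  regs: r0:3,r1:2,r2:Add1,r3:9,r4:5,r5:6
  c2: issue MUL r0<-Mul1  regs: r0:Mul1,r1:2,r2:Add1,r3:9,r4:5,r5:6
  c3: issue ADD r3<-Add2  regs: r0:Mul1,r1:2,r2:Add1,r3:Add2,r4:5,r5:6
  c4: CDB Add1=5; issue SUB r4<-Add1  regs: r0:Mul1,r1:2,r2:5,r3:Add2,r4:Add1,r5:6
  c5: issue ADD r5<-Add3  regs: r0:Mul1,r1:2,r2:5,r3:Add2,r4:Add1,r5:Add3
  c6: CDB Mul1=54; stall  regs: r0:54,r1:2,r2:5,r3:Add2,r4:Add1,r5:Add3
  c7: CDB Add2=10; issue SUB r3<-Add2  regs: r0:54,r1:2,r2:5,r3:Add2,r4:Add1,r5:Add3

STATUS = TAG Add3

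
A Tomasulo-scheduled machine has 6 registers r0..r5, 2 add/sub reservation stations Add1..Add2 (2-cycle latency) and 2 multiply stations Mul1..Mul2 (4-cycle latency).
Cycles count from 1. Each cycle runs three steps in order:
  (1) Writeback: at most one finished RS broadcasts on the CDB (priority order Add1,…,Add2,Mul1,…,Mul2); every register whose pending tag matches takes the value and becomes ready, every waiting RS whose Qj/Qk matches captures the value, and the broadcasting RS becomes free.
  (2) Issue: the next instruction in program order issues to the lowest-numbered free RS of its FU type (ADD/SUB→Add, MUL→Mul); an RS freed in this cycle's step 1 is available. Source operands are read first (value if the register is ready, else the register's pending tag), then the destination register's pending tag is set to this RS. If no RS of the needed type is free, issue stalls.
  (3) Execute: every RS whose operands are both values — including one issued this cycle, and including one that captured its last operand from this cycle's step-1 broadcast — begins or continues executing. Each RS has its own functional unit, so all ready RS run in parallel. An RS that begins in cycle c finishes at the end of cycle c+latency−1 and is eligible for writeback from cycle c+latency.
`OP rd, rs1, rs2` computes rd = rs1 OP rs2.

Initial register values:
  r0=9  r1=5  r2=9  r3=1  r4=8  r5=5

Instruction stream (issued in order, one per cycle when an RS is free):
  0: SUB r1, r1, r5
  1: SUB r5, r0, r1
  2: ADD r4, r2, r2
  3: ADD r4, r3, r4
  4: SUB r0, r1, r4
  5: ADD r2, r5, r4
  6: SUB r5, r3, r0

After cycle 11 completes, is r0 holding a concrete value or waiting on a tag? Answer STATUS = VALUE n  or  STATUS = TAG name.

c1: issue SUB r1<-Add1 | r0:9,r1:Add1,r2:9,r3:1,r4:8,r5:5
c2: issue SUB r5<-Add2 | r0:9,r1:Add1,r2:9,r3:1,r4:8,r5:Add2
c3: CDB Add1=0; issue ADD r4<-Add1 | r0:9,r1:0,r2:9,r3:1,r4:Add1,r5:Add2
c4: stall | r0:9,r1:0,r2:9,r3:1,r4:Add1,r5:Add2
c5: CDB Add1=18; issue ADD r4<-Add1 | r0:9,r1:0,r2:9,r3:1,r4:Add1,r5:Add2
c6: CDB Add2=9; issue SUB r0<-Add2 | r0:Add2,r1:0,r2:9,r3:1,r4:Add1,r5:9
c7: CDB Add1=19; issue ADD r2<-Add1 | r0:Add2,r1:0,r2:Add1,r3:1,r4:19,r5:9
c8: stall | r0:Add2,r1:0,r2:Add1,r3:1,r4:19,r5:9
c9: CDB Add1=28; issue SUB r5<-Add1 | r0:Add2,r1:0,r2:28,r3:1,r4:19,r5:Add1
c10: CDB Add2=-19 | r0:-19,r1:0,r2:28,r3:1,r4:19,r5:Add1
c11: - | r0:-19,r1:0,r2:28,r3:1,r4:19,r5:Add1

STATUS = VALUE -19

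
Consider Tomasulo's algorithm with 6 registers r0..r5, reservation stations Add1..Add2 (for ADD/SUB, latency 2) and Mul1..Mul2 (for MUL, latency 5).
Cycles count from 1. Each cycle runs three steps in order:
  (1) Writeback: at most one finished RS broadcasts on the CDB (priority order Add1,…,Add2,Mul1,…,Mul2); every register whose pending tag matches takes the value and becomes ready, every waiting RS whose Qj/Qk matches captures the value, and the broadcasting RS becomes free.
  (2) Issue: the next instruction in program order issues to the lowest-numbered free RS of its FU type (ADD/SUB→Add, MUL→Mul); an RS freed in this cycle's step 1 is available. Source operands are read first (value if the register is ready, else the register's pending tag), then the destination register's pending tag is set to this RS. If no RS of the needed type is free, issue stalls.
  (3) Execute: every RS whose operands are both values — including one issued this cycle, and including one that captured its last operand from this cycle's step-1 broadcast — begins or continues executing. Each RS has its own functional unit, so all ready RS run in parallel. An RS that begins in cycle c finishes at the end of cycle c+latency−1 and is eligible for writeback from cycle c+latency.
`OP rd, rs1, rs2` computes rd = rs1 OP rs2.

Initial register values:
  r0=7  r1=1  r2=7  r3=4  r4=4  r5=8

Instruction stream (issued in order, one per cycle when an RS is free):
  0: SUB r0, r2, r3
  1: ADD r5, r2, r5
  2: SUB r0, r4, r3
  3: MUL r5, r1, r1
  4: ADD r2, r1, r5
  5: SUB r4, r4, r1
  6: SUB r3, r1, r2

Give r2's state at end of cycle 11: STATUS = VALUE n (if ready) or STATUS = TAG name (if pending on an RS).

STATUS = VALUE 2

cycle 1: issue SUB r0<-Add1 // r0:Add1,r1:1,r2:7,r3:4,r4:4,r5:8
cycle 2: issue ADD r5<-Add2 // r0:Add1,r1:1,r2:7,r3:4,r4:4,r5:Add2
cycle 3: CDB Add1=3; issue SUB r0<-Add1 // r0:Add1,r1:1,r2:7,r3:4,r4:4,r5:Add2
cycle 4: CDB Add2=15; issue MUL r5<-Mul1 // r0:Add1,r1:1,r2:7,r3:4,r4:4,r5:Mul1
cycle 5: CDB Add1=0; issue ADD r2<-Add1 // r0:0,r1:1,r2:Add1,r3:4,r4:4,r5:Mul1
cycle 6: issue SUB r4<-Add2 // r0:0,r1:1,r2:Add1,r3:4,r4:Add2,r5:Mul1
cycle 7: stall // r0:0,r1:1,r2:Add1,r3:4,r4:Add2,r5:Mul1
cycle 8: CDB Add2=3; issue SUB r3<-Add2 // r0:0,r1:1,r2:Add1,r3:Add2,r4:3,r5:Mul1
cycle 9: CDB Mul1=1 // r0:0,r1:1,r2:Add1,r3:Add2,r4:3,r5:1
cycle 10: - // r0:0,r1:1,r2:Add1,r3:Add2,r4:3,r5:1
cycle 11: CDB Add1=2 // r0:0,r1:1,r2:2,r3:Add2,r4:3,r5:1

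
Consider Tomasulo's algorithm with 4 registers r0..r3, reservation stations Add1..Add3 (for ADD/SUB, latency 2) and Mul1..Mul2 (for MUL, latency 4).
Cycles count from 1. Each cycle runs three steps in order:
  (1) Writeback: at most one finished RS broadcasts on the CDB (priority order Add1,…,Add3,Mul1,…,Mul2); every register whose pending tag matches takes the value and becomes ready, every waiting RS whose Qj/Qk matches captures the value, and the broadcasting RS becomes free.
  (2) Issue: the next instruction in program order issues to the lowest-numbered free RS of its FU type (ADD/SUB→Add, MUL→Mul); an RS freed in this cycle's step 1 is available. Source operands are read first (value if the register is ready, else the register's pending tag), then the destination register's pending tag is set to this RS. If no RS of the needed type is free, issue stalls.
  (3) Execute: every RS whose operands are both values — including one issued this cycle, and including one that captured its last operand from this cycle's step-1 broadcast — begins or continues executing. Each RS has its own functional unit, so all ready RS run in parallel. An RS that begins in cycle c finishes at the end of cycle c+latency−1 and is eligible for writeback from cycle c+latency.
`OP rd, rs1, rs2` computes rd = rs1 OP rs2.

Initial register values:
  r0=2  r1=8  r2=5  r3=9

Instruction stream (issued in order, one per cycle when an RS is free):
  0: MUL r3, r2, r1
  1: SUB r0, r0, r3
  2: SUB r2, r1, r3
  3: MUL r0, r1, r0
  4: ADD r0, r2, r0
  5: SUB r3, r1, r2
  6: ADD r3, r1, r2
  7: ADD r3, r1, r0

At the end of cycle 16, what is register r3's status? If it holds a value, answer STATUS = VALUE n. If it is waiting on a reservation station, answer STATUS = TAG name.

c1: issue MUL r3<-Mul1 | r0:2,r1:8,r2:5,r3:Mul1
c2: issue SUB r0<-Add1 | r0:Add1,r1:8,r2:5,r3:Mul1
c3: issue SUB r2<-Add2 | r0:Add1,r1:8,r2:Add2,r3:Mul1
c4: issue MUL r0<-Mul2 | r0:Mul2,r1:8,r2:Add2,r3:Mul1
c5: CDB Mul1=40; issue ADD r0<-Add3 | r0:Add3,r1:8,r2:Add2,r3:40
c6: stall | r0:Add3,r1:8,r2:Add2,r3:40
c7: CDB Add1=-38; issue SUB r3<-Add1 | r0:Add3,r1:8,r2:Add2,r3:Add1
c8: CDB Add2=-32; issue ADD r3<-Add2 | r0:Add3,r1:8,r2:-32,r3:Add2
c9: stall | r0:Add3,r1:8,r2:-32,r3:Add2
c10: CDB Add1=40; issue ADD r3<-Add1 | r0:Add3,r1:8,r2:-32,r3:Add1
c11: CDB Add2=-24 | r0:Add3,r1:8,r2:-32,r3:Add1
c12: CDB Mul2=-304 | r0:Add3,r1:8,r2:-32,r3:Add1
c13: - | r0:Add3,r1:8,r2:-32,r3:Add1
c14: CDB Add3=-336 | r0:-336,r1:8,r2:-32,r3:Add1
c15: - | r0:-336,r1:8,r2:-32,r3:Add1
c16: CDB Add1=-328 | r0:-336,r1:8,r2:-32,r3:-328

STATUS = VALUE -328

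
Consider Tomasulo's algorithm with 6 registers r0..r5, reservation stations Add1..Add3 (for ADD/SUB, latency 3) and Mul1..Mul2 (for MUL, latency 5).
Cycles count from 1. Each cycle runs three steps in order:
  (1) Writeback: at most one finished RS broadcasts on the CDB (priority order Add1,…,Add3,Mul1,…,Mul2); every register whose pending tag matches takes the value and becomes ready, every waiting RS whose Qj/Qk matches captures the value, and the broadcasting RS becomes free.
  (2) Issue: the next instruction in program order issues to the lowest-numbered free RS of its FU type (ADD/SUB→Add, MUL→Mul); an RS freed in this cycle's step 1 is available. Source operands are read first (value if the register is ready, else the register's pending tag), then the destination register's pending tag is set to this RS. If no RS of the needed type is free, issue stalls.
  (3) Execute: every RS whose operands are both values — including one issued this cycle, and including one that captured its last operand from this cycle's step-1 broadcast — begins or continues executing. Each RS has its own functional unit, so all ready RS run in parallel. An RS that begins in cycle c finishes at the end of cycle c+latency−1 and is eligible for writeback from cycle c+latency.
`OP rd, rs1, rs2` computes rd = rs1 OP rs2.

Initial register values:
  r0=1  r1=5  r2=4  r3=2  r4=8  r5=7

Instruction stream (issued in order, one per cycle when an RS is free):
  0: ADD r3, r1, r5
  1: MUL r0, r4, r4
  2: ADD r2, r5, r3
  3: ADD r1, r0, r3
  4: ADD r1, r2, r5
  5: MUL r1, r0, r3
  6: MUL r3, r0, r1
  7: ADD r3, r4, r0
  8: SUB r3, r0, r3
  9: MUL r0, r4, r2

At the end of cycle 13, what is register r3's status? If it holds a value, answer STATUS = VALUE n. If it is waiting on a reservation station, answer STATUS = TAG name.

STATUS = TAG Add3

cycle 1: issue ADD r3<-Add1 // r0:1,r1:5,r2:4,r3:Add1,r4:8,r5:7
cycle 2: issue MUL r0<-Mul1 // r0:Mul1,r1:5,r2:4,r3:Add1,r4:8,r5:7
cycle 3: issue ADD r2<-Add2 // r0:Mul1,r1:5,r2:Add2,r3:Add1,r4:8,r5:7
cycle 4: CDB Add1=12; issue ADD r1<-Add1 // r0:Mul1,r1:Add1,r2:Add2,r3:12,r4:8,r5:7
cycle 5: issue ADD r1<-Add3 // r0:Mul1,r1:Add3,r2:Add2,r3:12,r4:8,r5:7
cycle 6: issue MUL r1<-Mul2 // r0:Mul1,r1:Mul2,r2:Add2,r3:12,r4:8,r5:7
cycle 7: CDB Add2=19; stall // r0:Mul1,r1:Mul2,r2:19,r3:12,r4:8,r5:7
cycle 8: CDB Mul1=64; issue MUL r3<-Mul1 // r0:64,r1:Mul2,r2:19,r3:Mul1,r4:8,r5:7
cycle 9: issue ADD r3<-Add2 // r0:64,r1:Mul2,r2:19,r3:Add2,r4:8,r5:7
cycle 10: CDB Add3=26; issue SUB r3<-Add3 // r0:64,r1:Mul2,r2:19,r3:Add3,r4:8,r5:7
cycle 11: CDB Add1=76; stall // r0:64,r1:Mul2,r2:19,r3:Add3,r4:8,r5:7
cycle 12: CDB Add2=72; stall // r0:64,r1:Mul2,r2:19,r3:Add3,r4:8,r5:7
cycle 13: CDB Mul2=768; issue MUL r0<-Mul2 // r0:Mul2,r1:768,r2:19,r3:Add3,r4:8,r5:7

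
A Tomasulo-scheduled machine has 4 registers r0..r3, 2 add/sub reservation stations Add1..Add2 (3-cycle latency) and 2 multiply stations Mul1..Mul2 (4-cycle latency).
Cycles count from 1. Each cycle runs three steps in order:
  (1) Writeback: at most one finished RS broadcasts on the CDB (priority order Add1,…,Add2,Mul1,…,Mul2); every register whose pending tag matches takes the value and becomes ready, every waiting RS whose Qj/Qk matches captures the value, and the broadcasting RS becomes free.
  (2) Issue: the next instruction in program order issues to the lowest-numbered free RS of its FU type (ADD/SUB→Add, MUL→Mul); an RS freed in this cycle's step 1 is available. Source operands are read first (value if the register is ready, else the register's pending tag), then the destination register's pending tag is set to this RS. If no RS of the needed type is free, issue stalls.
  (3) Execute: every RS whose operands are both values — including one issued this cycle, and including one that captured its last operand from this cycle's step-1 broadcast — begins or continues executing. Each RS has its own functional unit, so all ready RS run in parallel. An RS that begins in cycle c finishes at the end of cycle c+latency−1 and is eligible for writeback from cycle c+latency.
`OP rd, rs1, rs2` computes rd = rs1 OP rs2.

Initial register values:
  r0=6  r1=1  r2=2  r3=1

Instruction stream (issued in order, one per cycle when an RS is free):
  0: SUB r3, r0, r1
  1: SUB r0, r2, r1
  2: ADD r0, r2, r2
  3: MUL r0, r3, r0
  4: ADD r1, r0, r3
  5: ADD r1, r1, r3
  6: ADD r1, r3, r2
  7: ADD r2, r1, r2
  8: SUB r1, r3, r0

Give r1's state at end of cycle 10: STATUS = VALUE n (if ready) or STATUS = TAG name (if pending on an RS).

STATUS = TAG Add1

cycle 1: issue SUB r3<-Add1 // r0:6,r1:1,r2:2,r3:Add1
cycle 2: issue SUB r0<-Add2 // r0:Add2,r1:1,r2:2,r3:Add1
cycle 3: stall // r0:Add2,r1:1,r2:2,r3:Add1
cycle 4: CDB Add1=5; issue ADD r0<-Add1 // r0:Add1,r1:1,r2:2,r3:5
cycle 5: CDB Add2=1; issue MUL r0<-Mul1 // r0:Mul1,r1:1,r2:2,r3:5
cycle 6: issue ADD r1<-Add2 // r0:Mul1,r1:Add2,r2:2,r3:5
cycle 7: CDB Add1=4; issue ADD r1<-Add1 // r0:Mul1,r1:Add1,r2:2,r3:5
cycle 8: stall // r0:Mul1,r1:Add1,r2:2,r3:5
cycle 9: stall // r0:Mul1,r1:Add1,r2:2,r3:5
cycle 10: stall // r0:Mul1,r1:Add1,r2:2,r3:5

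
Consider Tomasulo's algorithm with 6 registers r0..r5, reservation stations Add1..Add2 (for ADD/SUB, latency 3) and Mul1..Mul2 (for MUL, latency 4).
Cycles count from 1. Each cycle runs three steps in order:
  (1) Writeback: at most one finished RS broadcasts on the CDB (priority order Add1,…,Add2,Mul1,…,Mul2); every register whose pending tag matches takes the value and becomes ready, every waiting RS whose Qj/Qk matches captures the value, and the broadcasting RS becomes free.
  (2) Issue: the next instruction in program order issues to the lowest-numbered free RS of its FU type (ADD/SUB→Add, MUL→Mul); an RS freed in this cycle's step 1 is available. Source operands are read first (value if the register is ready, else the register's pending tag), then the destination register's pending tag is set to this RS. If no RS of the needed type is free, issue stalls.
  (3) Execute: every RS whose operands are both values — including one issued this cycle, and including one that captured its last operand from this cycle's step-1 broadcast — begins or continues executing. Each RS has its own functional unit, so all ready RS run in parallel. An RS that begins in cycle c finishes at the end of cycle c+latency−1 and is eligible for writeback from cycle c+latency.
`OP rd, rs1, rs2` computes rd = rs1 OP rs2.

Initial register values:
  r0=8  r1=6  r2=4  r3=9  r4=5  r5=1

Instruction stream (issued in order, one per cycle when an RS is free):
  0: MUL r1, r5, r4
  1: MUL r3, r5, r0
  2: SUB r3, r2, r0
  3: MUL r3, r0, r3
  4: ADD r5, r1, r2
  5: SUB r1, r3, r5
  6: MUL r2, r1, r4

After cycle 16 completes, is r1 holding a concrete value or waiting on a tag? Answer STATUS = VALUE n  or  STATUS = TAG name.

STATUS = VALUE -41

c1: issue MUL r1<-Mul1 | r0:8,r1:Mul1,r2:4,r3:9,r4:5,r5:1
c2: issue MUL r3<-Mul2 | r0:8,r1:Mul1,r2:4,r3:Mul2,r4:5,r5:1
c3: issue SUB r3<-Add1 | r0:8,r1:Mul1,r2:4,r3:Add1,r4:5,r5:1
c4: stall | r0:8,r1:Mul1,r2:4,r3:Add1,r4:5,r5:1
c5: CDB Mul1=5; issue MUL r3<-Mul1 | r0:8,r1:5,r2:4,r3:Mul1,r4:5,r5:1
c6: CDB Add1=-4; issue ADD r5<-Add1 | r0:8,r1:5,r2:4,r3:Mul1,r4:5,r5:Add1
c7: CDB Mul2=8; issue SUB r1<-Add2 | r0:8,r1:Add2,r2:4,r3:Mul1,r4:5,r5:Add1
c8: issue MUL r2<-Mul2 | r0:8,r1:Add2,r2:Mul2,r3:Mul1,r4:5,r5:Add1
c9: CDB Add1=9 | r0:8,r1:Add2,r2:Mul2,r3:Mul1,r4:5,r5:9
c10: CDB Mul1=-32 | r0:8,r1:Add2,r2:Mul2,r3:-32,r4:5,r5:9
c11: - | r0:8,r1:Add2,r2:Mul2,r3:-32,r4:5,r5:9
c12: - | r0:8,r1:Add2,r2:Mul2,r3:-32,r4:5,r5:9
c13: CDB Add2=-41 | r0:8,r1:-41,r2:Mul2,r3:-32,r4:5,r5:9
c14: - | r0:8,r1:-41,r2:Mul2,r3:-32,r4:5,r5:9
c15: - | r0:8,r1:-41,r2:Mul2,r3:-32,r4:5,r5:9
c16: - | r0:8,r1:-41,r2:Mul2,r3:-32,r4:5,r5:9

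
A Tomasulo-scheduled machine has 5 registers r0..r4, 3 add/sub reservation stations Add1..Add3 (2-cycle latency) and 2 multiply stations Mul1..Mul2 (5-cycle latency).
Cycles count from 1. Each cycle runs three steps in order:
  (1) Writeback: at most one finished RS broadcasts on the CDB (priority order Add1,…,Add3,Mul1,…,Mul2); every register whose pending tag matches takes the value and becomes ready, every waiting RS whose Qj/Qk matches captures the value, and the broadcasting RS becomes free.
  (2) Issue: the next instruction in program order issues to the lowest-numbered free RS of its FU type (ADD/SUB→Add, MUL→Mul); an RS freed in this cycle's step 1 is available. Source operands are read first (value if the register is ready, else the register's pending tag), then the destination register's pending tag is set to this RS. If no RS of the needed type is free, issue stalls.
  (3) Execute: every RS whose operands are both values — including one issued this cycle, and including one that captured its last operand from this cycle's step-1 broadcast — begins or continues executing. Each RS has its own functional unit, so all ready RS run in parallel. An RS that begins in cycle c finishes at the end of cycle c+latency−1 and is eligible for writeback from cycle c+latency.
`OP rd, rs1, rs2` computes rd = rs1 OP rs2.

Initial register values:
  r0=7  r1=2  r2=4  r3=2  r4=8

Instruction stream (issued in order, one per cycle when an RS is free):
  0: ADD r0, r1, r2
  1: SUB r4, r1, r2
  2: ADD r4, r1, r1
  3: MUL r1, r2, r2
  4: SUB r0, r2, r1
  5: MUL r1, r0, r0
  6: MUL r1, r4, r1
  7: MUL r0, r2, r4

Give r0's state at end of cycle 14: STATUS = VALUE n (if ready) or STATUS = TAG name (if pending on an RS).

STATUS = VALUE -12

  c1: issue ADD r0<-Add1  regs: r0:Add1,r1:2,r2:4,r3:2,r4:8
  c2: issue SUB r4<-Add2  regs: r0:Add1,r1:2,r2:4,r3:2,r4:Add2
  c3: CDB Add1=6; issue ADD r4<-Add1  regs: r0:6,r1:2,r2:4,r3:2,r4:Add1
  c4: CDB Add2=-2; issue MUL r1<-Mul1  regs: r0:6,r1:Mul1,r2:4,r3:2,r4:Add1
  c5: CDB Add1=4; issue SUB r0<-Add1  regs: r0:Add1,r1:Mul1,r2:4,r3:2,r4:4
  c6: issue MUL r1<-Mul2  regs: r0:Add1,r1:Mul2,r2:4,r3:2,r4:4
  c7: stall  regs: r0:Add1,r1:Mul2,r2:4,r3:2,r4:4
  c8: stall  regs: r0:Add1,r1:Mul2,r2:4,r3:2,r4:4
  c9: CDB Mul1=16; issue MUL r1<-Mul1  regs: r0:Add1,r1:Mul1,r2:4,r3:2,r4:4
  c10: stall  regs: r0:Add1,r1:Mul1,r2:4,r3:2,r4:4
  c11: CDB Add1=-12; stall  regs: r0:-12,r1:Mul1,r2:4,r3:2,r4:4
  c12: stall  regs: r0:-12,r1:Mul1,r2:4,r3:2,r4:4
  c13: stall  regs: r0:-12,r1:Mul1,r2:4,r3:2,r4:4
  c14: stall  regs: r0:-12,r1:Mul1,r2:4,r3:2,r4:4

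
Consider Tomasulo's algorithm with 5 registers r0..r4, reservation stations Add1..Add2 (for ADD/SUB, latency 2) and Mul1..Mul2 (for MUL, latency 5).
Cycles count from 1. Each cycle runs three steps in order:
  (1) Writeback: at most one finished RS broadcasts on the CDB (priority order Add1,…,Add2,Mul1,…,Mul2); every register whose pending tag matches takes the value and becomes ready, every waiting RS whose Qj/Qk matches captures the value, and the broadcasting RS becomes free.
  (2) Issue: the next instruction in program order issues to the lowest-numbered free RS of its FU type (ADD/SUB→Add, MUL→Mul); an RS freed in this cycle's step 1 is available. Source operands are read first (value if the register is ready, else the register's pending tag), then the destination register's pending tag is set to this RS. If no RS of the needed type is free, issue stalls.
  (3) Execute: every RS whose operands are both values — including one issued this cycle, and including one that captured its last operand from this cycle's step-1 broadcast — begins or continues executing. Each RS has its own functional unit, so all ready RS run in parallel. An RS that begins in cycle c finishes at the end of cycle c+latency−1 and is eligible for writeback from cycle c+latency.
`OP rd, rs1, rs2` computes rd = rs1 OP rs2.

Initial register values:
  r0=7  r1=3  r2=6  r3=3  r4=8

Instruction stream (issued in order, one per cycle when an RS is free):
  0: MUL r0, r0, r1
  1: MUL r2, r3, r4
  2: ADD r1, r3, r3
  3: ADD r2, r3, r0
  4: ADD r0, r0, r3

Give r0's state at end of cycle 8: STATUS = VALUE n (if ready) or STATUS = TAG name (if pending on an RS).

cycle 1: issue MUL r0<-Mul1 // r0:Mul1,r1:3,r2:6,r3:3,r4:8
cycle 2: issue MUL r2<-Mul2 // r0:Mul1,r1:3,r2:Mul2,r3:3,r4:8
cycle 3: issue ADD r1<-Add1 // r0:Mul1,r1:Add1,r2:Mul2,r3:3,r4:8
cycle 4: issue ADD r2<-Add2 // r0:Mul1,r1:Add1,r2:Add2,r3:3,r4:8
cycle 5: CDB Add1=6; issue ADD r0<-Add1 // r0:Add1,r1:6,r2:Add2,r3:3,r4:8
cycle 6: CDB Mul1=21 // r0:Add1,r1:6,r2:Add2,r3:3,r4:8
cycle 7: CDB Mul2=24 // r0:Add1,r1:6,r2:Add2,r3:3,r4:8
cycle 8: CDB Add1=24 // r0:24,r1:6,r2:Add2,r3:3,r4:8

STATUS = VALUE 24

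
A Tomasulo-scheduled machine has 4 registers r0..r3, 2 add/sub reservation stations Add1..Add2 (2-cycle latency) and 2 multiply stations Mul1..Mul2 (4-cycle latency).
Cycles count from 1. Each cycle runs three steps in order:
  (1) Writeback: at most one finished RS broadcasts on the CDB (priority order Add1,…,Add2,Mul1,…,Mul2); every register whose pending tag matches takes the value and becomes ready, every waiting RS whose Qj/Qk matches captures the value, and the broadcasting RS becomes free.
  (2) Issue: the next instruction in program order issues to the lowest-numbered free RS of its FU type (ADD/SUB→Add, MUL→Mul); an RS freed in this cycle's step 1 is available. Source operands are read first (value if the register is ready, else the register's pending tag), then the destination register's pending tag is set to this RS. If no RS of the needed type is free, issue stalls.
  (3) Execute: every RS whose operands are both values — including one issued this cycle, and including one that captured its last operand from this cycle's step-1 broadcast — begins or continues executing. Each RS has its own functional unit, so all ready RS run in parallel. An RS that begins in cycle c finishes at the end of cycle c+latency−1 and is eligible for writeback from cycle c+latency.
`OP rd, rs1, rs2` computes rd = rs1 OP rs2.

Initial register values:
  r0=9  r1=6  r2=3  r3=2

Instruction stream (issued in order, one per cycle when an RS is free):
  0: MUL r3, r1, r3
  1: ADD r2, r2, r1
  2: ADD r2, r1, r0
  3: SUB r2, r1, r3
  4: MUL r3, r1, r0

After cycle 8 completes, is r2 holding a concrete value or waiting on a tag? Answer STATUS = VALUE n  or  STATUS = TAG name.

STATUS = VALUE -6

c1: issue MUL r3<-Mul1 | r0:9,r1:6,r2:3,r3:Mul1
c2: issue ADD r2<-Add1 | r0:9,r1:6,r2:Add1,r3:Mul1
c3: issue ADD r2<-Add2 | r0:9,r1:6,r2:Add2,r3:Mul1
c4: CDB Add1=9; issue SUB r2<-Add1 | r0:9,r1:6,r2:Add1,r3:Mul1
c5: CDB Add2=15; issue MUL r3<-Mul2 | r0:9,r1:6,r2:Add1,r3:Mul2
c6: CDB Mul1=12 | r0:9,r1:6,r2:Add1,r3:Mul2
c7: - | r0:9,r1:6,r2:Add1,r3:Mul2
c8: CDB Add1=-6 | r0:9,r1:6,r2:-6,r3:Mul2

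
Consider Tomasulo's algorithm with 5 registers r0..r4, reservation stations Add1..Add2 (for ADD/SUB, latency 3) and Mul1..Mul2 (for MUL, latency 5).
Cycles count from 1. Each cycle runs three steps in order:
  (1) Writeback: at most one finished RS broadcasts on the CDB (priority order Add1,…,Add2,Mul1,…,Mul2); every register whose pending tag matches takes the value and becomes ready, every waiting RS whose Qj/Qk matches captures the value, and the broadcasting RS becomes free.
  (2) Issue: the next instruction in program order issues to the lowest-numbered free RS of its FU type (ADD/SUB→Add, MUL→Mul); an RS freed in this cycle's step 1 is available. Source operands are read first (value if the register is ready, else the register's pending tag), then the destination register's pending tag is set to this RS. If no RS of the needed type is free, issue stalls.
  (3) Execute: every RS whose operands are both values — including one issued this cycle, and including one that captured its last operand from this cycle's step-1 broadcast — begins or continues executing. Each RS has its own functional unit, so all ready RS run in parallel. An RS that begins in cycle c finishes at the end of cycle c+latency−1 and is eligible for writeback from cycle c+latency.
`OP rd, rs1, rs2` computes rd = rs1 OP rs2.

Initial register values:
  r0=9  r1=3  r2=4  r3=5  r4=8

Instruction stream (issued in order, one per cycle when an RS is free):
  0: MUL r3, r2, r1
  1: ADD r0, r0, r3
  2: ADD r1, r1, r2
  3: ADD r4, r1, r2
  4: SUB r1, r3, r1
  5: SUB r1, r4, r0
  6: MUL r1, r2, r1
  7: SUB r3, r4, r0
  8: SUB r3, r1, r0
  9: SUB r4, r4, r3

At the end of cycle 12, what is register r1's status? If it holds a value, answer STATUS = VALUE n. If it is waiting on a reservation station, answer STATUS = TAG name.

STATUS = TAG Mul1

c1: issue MUL r3<-Mul1 | r0:9,r1:3,r2:4,r3:Mul1,r4:8
c2: issue ADD r0<-Add1 | r0:Add1,r1:3,r2:4,r3:Mul1,r4:8
c3: issue ADD r1<-Add2 | r0:Add1,r1:Add2,r2:4,r3:Mul1,r4:8
c4: stall | r0:Add1,r1:Add2,r2:4,r3:Mul1,r4:8
c5: stall | r0:Add1,r1:Add2,r2:4,r3:Mul1,r4:8
c6: CDB Add2=7; issue ADD r4<-Add2 | r0:Add1,r1:7,r2:4,r3:Mul1,r4:Add2
c7: CDB Mul1=12; stall | r0:Add1,r1:7,r2:4,r3:12,r4:Add2
c8: stall | r0:Add1,r1:7,r2:4,r3:12,r4:Add2
c9: CDB Add2=11; issue SUB r1<-Add2 | r0:Add1,r1:Add2,r2:4,r3:12,r4:11
c10: CDB Add1=21; issue SUB r1<-Add1 | r0:21,r1:Add1,r2:4,r3:12,r4:11
c11: issue MUL r1<-Mul1 | r0:21,r1:Mul1,r2:4,r3:12,r4:11
c12: CDB Add2=5; issue SUB r3<-Add2 | r0:21,r1:Mul1,r2:4,r3:Add2,r4:11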